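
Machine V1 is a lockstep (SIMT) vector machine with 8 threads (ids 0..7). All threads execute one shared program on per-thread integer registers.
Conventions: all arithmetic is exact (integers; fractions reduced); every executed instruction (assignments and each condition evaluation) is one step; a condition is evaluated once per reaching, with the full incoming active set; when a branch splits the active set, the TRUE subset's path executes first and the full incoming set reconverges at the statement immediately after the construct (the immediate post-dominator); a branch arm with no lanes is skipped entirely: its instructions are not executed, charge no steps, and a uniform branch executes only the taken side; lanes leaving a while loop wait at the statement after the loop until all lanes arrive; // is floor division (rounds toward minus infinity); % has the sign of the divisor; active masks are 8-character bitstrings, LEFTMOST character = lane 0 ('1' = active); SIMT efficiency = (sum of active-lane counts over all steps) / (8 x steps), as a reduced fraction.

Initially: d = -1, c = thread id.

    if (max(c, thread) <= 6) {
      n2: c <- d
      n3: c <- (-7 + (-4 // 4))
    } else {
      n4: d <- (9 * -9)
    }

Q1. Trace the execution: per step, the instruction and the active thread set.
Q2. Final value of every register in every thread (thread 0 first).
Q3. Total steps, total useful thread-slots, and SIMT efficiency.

step 0: eval (max(c, thread) <= 6)   11111111
step 1: c <- d                       11111110
step 2: c <- (-7 + (-4 // 4))        11111110
step 3: d <- (9 * -9)                00000001

Answer: 4 steps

d: -1,-1,-1,-1,-1,-1,-1,-81
c: -8,-8,-8,-8,-8,-8,-8,7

steps = 4; useful = 23; efficiency = 23/32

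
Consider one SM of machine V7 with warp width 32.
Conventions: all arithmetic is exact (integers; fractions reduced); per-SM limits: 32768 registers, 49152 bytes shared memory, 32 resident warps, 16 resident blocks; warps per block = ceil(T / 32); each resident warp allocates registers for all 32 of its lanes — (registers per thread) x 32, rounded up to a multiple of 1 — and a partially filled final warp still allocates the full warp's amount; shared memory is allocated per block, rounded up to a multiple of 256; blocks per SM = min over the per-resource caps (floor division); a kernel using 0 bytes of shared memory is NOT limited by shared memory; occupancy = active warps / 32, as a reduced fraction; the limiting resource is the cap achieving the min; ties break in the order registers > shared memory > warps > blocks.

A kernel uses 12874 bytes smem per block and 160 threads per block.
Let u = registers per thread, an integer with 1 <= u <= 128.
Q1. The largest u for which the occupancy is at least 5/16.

Answer: u = 102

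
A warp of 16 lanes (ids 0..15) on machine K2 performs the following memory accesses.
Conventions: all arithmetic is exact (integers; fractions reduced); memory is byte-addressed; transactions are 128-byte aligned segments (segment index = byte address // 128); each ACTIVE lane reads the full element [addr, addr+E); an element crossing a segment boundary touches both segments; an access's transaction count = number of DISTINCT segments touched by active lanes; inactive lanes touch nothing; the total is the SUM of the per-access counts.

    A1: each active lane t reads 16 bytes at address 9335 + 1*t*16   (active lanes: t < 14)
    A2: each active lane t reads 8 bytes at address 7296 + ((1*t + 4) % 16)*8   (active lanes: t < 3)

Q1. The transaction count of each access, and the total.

A1: 3 transactions
A2: 1 transaction

Answer: 3,1; total 4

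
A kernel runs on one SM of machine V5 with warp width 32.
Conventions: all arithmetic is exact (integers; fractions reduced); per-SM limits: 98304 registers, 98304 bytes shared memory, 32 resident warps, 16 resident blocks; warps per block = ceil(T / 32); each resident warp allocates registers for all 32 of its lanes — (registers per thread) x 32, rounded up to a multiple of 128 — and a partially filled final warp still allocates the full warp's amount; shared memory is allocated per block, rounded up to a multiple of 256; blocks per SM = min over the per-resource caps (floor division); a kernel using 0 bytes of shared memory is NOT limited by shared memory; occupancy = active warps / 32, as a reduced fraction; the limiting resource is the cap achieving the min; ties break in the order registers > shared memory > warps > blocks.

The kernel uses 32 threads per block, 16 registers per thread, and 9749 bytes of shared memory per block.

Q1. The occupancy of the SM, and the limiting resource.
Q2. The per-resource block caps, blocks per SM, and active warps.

Answer: occupancy 9/32, limited by shared memory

registers: 192 blocks
shared memory: 9 blocks
warps: 32 blocks
blocks: 16 blocks

Answer: 9 blocks, 9 active warps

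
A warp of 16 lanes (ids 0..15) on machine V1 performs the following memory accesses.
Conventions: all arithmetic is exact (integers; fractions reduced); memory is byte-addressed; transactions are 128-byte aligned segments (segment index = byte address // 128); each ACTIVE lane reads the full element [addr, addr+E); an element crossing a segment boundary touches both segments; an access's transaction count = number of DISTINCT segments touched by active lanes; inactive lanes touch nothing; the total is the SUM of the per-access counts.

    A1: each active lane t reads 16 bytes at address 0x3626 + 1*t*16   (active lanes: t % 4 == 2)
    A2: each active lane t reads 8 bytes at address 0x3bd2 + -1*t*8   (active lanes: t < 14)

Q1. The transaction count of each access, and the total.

A1: 3 transactions
A2: 2 transactions

Answer: 3,2; total 5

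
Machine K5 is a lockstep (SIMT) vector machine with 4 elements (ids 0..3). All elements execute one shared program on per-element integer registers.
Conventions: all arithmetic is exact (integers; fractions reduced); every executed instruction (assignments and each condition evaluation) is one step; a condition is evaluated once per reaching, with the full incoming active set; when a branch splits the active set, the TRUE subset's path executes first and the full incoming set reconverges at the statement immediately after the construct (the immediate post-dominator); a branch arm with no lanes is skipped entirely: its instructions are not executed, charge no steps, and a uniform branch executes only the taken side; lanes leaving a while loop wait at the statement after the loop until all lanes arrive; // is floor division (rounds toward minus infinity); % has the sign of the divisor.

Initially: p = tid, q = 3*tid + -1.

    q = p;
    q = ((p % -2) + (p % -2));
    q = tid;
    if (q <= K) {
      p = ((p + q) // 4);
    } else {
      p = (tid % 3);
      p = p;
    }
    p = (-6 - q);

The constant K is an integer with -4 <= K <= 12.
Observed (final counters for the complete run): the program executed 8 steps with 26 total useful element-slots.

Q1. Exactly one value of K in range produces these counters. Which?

Answer: K = 1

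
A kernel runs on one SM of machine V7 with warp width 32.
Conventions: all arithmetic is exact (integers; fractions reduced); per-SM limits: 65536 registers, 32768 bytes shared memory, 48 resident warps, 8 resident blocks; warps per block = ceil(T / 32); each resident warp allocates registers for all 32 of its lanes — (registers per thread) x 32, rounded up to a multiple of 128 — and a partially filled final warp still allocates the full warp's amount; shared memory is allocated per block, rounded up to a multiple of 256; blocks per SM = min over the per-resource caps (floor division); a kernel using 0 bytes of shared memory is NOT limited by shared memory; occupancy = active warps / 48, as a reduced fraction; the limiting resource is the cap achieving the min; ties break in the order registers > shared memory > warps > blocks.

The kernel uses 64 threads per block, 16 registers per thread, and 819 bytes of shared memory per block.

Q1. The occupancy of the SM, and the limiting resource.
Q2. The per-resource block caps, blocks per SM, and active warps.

Answer: occupancy 1/3, limited by blocks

registers: 64 blocks
shared memory: 32 blocks
warps: 24 blocks
blocks: 8 blocks

Answer: 8 blocks, 16 active warps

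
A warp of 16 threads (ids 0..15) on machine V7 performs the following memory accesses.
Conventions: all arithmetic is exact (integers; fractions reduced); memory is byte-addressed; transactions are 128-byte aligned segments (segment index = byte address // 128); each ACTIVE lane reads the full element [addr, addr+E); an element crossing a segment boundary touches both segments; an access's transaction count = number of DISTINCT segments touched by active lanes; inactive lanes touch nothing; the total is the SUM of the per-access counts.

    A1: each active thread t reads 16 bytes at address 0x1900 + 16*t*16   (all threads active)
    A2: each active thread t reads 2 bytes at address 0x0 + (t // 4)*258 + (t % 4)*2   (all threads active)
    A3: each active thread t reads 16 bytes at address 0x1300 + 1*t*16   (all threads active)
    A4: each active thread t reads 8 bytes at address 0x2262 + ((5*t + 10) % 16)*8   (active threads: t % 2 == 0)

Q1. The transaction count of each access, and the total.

A1: 16 transactions
A2: 4 transactions
A3: 2 transactions
A4: 2 transactions

Answer: 16,4,2,2; total 24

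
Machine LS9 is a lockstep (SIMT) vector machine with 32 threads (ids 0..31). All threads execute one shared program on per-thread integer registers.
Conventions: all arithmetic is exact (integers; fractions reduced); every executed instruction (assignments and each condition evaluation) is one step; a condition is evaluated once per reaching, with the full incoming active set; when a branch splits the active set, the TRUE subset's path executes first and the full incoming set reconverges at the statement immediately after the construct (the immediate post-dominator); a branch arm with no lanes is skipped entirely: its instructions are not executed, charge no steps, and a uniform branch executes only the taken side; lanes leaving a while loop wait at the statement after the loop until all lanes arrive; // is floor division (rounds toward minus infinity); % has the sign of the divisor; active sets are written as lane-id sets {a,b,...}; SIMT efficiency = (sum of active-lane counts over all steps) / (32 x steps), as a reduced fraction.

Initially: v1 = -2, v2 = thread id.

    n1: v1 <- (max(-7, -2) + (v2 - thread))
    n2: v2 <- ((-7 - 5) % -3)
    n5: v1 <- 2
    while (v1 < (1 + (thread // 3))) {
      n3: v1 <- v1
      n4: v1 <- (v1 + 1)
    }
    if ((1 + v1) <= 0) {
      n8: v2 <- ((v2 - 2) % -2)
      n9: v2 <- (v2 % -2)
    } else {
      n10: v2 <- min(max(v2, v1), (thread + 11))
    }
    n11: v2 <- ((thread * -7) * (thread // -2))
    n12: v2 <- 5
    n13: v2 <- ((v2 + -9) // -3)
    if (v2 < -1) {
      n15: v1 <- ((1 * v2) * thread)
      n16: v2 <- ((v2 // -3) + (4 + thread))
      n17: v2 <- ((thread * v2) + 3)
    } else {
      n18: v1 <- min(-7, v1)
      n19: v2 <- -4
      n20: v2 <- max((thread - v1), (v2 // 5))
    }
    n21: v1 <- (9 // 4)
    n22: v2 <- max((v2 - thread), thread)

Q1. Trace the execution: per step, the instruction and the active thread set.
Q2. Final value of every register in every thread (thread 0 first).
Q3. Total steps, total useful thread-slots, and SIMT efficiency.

step 0: v1 <- (max(-7, -2) + (v2 - thread)) {0,1,2,3,4,5,6,7,8,9,10,11,12,13,14,15,16,17,18,19,20,21,22,23,24,25,26,27,28,29,30,31}
step 1: v2 <- ((-7 - 5) % -3)        {0,1,2,3,4,5,6,7,8,9,10,11,12,13,14,15,16,17,18,19,20,21,22,23,24,25,26,27,28,29,30,31}
step 2: v1 <- 2                      {0,1,2,3,4,5,6,7,8,9,10,11,12,13,14,15,16,17,18,19,20,21,22,23,24,25,26,27,28,29,30,31}
step 3: eval (v1 < (1 + (thread // 3))) {0,1,2,3,4,5,6,7,8,9,10,11,12,13,14,15,16,17,18,19,20,21,22,23,24,25,26,27,28,29,30,31}
step 4: v1 <- v1                     {6,7,8,9,10,11,12,13,14,15,16,17,18,19,20,21,22,23,24,25,26,27,28,29,30,31}
step 5: v1 <- (v1 + 1)               {6,7,8,9,10,11,12,13,14,15,16,17,18,19,20,21,22,23,24,25,26,27,28,29,30,31}
step 6: eval (v1 < (1 + (thread // 3))) {6,7,8,9,10,11,12,13,14,15,16,17,18,19,20,21,22,23,24,25,26,27,28,29,30,31}
step 7: v1 <- v1                     {9,10,11,12,13,14,15,16,17,18,19,20,21,22,23,24,25,26,27,28,29,30,31}
step 8: v1 <- (v1 + 1)               {9,10,11,12,13,14,15,16,17,18,19,20,21,22,23,24,25,26,27,28,29,30,31}
step 9: eval (v1 < (1 + (thread // 3))) {9,10,11,12,13,14,15,16,17,18,19,20,21,22,23,24,25,26,27,28,29,30,31}
step 10: v1 <- v1                     {12,13,14,15,16,17,18,19,20,21,22,23,24,25,26,27,28,29,30,31}
step 11: v1 <- (v1 + 1)               {12,13,14,15,16,17,18,19,20,21,22,23,24,25,26,27,28,29,30,31}
step 12: eval (v1 < (1 + (thread // 3))) {12,13,14,15,16,17,18,19,20,21,22,23,24,25,26,27,28,29,30,31}
step 13: v1 <- v1                     {15,16,17,18,19,20,21,22,23,24,25,26,27,28,29,30,31}
step 14: v1 <- (v1 + 1)               {15,16,17,18,19,20,21,22,23,24,25,26,27,28,29,30,31}
step 15: eval (v1 < (1 + (thread // 3))) {15,16,17,18,19,20,21,22,23,24,25,26,27,28,29,30,31}
step 16: v1 <- v1                     {18,19,20,21,22,23,24,25,26,27,28,29,30,31}
step 17: v1 <- (v1 + 1)               {18,19,20,21,22,23,24,25,26,27,28,29,30,31}
step 18: eval (v1 < (1 + (thread // 3))) {18,19,20,21,22,23,24,25,26,27,28,29,30,31}
step 19: v1 <- v1                     {21,22,23,24,25,26,27,28,29,30,31}
step 20: v1 <- (v1 + 1)               {21,22,23,24,25,26,27,28,29,30,31}
step 21: eval (v1 < (1 + (thread // 3))) {21,22,23,24,25,26,27,28,29,30,31}
step 22: v1 <- v1                     {24,25,26,27,28,29,30,31}
step 23: v1 <- (v1 + 1)               {24,25,26,27,28,29,30,31}
step 24: eval (v1 < (1 + (thread // 3))) {24,25,26,27,28,29,30,31}
step 25: v1 <- v1                     {27,28,29,30,31}
step 26: v1 <- (v1 + 1)               {27,28,29,30,31}
step 27: eval (v1 < (1 + (thread // 3))) {27,28,29,30,31}
step 28: v1 <- v1                     {30,31}
step 29: v1 <- (v1 + 1)               {30,31}
step 30: eval (v1 < (1 + (thread // 3))) {30,31}
step 31: eval ((1 + v1) <= 0)         {0,1,2,3,4,5,6,7,8,9,10,11,12,13,14,15,16,17,18,19,20,21,22,23,24,25,26,27,28,29,30,31}
step 32: v2 <- min(max(v2, v1), (thread + 11)) {0,1,2,3,4,5,6,7,8,9,10,11,12,13,14,15,16,17,18,19,20,21,22,23,24,25,26,27,28,29,30,31}
step 33: v2 <- ((thread * -7) * (thread // -2)) {0,1,2,3,4,5,6,7,8,9,10,11,12,13,14,15,16,17,18,19,20,21,22,23,24,25,26,27,28,29,30,31}
step 34: v2 <- 5                      {0,1,2,3,4,5,6,7,8,9,10,11,12,13,14,15,16,17,18,19,20,21,22,23,24,25,26,27,28,29,30,31}
step 35: v2 <- ((v2 + -9) // -3)      {0,1,2,3,4,5,6,7,8,9,10,11,12,13,14,15,16,17,18,19,20,21,22,23,24,25,26,27,28,29,30,31}
step 36: eval (v2 < -1)               {0,1,2,3,4,5,6,7,8,9,10,11,12,13,14,15,16,17,18,19,20,21,22,23,24,25,26,27,28,29,30,31}
step 37: v1 <- min(-7, v1)            {0,1,2,3,4,5,6,7,8,9,10,11,12,13,14,15,16,17,18,19,20,21,22,23,24,25,26,27,28,29,30,31}
step 38: v2 <- -4                     {0,1,2,3,4,5,6,7,8,9,10,11,12,13,14,15,16,17,18,19,20,21,22,23,24,25,26,27,28,29,30,31}
step 39: v2 <- max((thread - v1), (v2 // 5)) {0,1,2,3,4,5,6,7,8,9,10,11,12,13,14,15,16,17,18,19,20,21,22,23,24,25,26,27,28,29,30,31}
step 40: v1 <- (9 // 4)               {0,1,2,3,4,5,6,7,8,9,10,11,12,13,14,15,16,17,18,19,20,21,22,23,24,25,26,27,28,29,30,31}
step 41: v2 <- max((v2 - thread), thread) {0,1,2,3,4,5,6,7,8,9,10,11,12,13,14,15,16,17,18,19,20,21,22,23,24,25,26,27,28,29,30,31}

Answer: 42 steps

v1: 2,2,2,2,2,2,2,2,2,2,2,2,2,2,2,2,2,2,2,2,2,2,2,2,2,2,2,2,2,2,2,2
v2: 7,7,7,7,7,7,7,7,8,9,10,11,12,13,14,15,16,17,18,19,20,21,22,23,24,25,26,27,28,29,30,31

steps = 42; useful = 858; efficiency = 858/1344 = 143/224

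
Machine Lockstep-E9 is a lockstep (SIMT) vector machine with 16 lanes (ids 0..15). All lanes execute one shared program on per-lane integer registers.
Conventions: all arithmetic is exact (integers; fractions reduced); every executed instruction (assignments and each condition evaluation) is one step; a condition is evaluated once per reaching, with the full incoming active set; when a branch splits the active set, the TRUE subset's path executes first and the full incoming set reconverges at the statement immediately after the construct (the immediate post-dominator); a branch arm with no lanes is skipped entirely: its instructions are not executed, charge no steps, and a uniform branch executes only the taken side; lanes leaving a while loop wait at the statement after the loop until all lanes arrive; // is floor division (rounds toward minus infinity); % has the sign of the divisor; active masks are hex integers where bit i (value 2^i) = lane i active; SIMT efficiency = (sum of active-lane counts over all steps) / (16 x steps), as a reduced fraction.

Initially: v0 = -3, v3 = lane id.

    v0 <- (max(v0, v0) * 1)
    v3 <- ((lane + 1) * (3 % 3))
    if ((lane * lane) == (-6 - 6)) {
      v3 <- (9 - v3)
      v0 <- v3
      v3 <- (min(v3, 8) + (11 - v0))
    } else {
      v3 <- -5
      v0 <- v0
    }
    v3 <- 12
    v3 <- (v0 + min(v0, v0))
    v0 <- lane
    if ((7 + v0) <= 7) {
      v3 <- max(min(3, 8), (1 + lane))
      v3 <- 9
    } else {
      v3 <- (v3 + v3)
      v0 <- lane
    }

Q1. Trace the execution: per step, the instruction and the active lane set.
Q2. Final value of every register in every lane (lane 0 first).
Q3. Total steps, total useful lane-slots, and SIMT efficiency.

step 0: v0 <- (max(v0, v0) * 1)      0xffff
step 1: v3 <- ((lane + 1) * (3 % 3)) 0xffff
step 2: eval ((lane * lane) == (-6 - 6)) 0xffff
step 3: v3 <- -5                     0xffff
step 4: v0 <- v0                     0xffff
step 5: v3 <- 12                     0xffff
step 6: v3 <- (v0 + min(v0, v0))     0xffff
step 7: v0 <- lane                   0xffff
step 8: eval ((7 + v0) <= 7)         0xffff
step 9: v3 <- max(min(3, 8), (1 + lane)) 0x0001
step 10: v3 <- 9                      0x0001
step 11: v3 <- (v3 + v3)              0xfffe
step 12: v0 <- lane                   0xfffe

Answer: 13 steps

v0: 0,1,2,3,4,5,6,7,8,9,10,11,12,13,14,15
v3: 9,-12,-12,-12,-12,-12,-12,-12,-12,-12,-12,-12,-12,-12,-12,-12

steps = 13; useful = 176; efficiency = 176/208 = 11/13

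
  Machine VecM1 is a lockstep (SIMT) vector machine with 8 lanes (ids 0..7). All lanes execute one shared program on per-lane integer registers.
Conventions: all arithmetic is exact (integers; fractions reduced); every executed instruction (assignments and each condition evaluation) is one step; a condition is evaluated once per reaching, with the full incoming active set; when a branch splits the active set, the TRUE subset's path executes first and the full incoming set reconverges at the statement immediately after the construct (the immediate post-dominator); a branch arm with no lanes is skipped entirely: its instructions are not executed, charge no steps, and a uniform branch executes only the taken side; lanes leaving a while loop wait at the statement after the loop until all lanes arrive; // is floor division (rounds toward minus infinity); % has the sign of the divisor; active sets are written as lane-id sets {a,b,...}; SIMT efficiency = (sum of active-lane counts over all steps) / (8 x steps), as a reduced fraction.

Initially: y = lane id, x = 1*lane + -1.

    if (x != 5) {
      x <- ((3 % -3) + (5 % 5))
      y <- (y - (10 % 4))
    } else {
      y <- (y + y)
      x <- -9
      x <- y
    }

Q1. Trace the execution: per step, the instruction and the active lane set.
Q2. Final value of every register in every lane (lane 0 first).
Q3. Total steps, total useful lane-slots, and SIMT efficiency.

step 0: eval (x != 5)                {0,1,2,3,4,5,6,7}
step 1: x <- ((3 % -3) + (5 % 5))    {0,1,2,3,4,5,7}
step 2: y <- (y - (10 % 4))          {0,1,2,3,4,5,7}
step 3: y <- (y + y)                 {6}
step 4: x <- -9                      {6}
step 5: x <- y                       {6}

Answer: 6 steps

y: -2,-1,0,1,2,3,12,5
x: 0,0,0,0,0,0,12,0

steps = 6; useful = 25; efficiency = 25/48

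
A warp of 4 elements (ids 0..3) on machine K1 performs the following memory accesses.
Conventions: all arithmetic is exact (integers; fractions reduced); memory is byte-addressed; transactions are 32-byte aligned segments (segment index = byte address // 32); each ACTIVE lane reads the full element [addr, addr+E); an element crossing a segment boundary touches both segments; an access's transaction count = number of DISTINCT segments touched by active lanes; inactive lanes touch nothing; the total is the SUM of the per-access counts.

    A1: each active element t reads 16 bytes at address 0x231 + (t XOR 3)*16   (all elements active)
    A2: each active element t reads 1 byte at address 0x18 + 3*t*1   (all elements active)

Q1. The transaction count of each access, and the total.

A1: 3 transactions
A2: 2 transactions

Answer: 3,2; total 5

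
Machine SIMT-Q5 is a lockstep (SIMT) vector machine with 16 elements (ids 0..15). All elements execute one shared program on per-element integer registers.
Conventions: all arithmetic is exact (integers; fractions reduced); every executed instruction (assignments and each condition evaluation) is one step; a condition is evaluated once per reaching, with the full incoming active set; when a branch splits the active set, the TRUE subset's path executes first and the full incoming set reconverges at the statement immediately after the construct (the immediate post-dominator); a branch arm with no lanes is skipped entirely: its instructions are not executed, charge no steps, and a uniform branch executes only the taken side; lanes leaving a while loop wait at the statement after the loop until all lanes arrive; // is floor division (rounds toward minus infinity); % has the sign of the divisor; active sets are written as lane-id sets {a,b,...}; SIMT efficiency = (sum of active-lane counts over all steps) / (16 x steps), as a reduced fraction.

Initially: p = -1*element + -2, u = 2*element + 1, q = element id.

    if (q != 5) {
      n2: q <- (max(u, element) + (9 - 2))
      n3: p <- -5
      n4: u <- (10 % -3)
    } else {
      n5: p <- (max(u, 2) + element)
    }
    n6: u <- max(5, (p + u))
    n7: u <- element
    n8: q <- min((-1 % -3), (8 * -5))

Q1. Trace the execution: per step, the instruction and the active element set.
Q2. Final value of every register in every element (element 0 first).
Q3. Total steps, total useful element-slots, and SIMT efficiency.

step 0: eval (q != 5)                {0,1,2,3,4,5,6,7,8,9,10,11,12,13,14,15}
step 1: q <- (max(u, element) + (9 - 2)) {0,1,2,3,4,6,7,8,9,10,11,12,13,14,15}
step 2: p <- -5                      {0,1,2,3,4,6,7,8,9,10,11,12,13,14,15}
step 3: u <- (10 % -3)               {0,1,2,3,4,6,7,8,9,10,11,12,13,14,15}
step 4: p <- (max(u, 2) + element)   {5}
step 5: u <- max(5, (p + u))         {0,1,2,3,4,5,6,7,8,9,10,11,12,13,14,15}
step 6: u <- element                 {0,1,2,3,4,5,6,7,8,9,10,11,12,13,14,15}
step 7: q <- min((-1 % -3), (8 * -5)) {0,1,2,3,4,5,6,7,8,9,10,11,12,13,14,15}

Answer: 8 steps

p: -5,-5,-5,-5,-5,16,-5,-5,-5,-5,-5,-5,-5,-5,-5,-5
u: 0,1,2,3,4,5,6,7,8,9,10,11,12,13,14,15
q: -40,-40,-40,-40,-40,-40,-40,-40,-40,-40,-40,-40,-40,-40,-40,-40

steps = 8; useful = 110; efficiency = 110/128 = 55/64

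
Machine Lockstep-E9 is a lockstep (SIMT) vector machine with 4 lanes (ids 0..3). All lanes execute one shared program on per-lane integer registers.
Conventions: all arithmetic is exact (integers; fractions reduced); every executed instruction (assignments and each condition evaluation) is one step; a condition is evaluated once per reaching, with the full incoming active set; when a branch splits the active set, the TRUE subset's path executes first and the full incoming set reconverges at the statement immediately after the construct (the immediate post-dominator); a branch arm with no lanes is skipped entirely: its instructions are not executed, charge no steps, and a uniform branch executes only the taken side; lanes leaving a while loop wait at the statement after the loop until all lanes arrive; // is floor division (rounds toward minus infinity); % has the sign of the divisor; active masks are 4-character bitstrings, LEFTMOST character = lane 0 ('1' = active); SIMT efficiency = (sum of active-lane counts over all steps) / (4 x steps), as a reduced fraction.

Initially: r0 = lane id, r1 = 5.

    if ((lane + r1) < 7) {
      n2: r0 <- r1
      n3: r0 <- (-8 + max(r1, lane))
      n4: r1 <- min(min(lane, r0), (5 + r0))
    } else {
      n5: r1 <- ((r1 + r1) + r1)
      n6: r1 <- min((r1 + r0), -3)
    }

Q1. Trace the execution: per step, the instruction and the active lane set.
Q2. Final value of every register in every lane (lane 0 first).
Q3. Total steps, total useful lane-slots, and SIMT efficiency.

step 0: eval ((lane + r1) < 7)       1111
step 1: r0 <- r1                     1100
step 2: r0 <- (-8 + max(r1, lane))   1100
step 3: r1 <- min(min(lane, r0), (5 + r0)) 1100
step 4: r1 <- ((r1 + r1) + r1)       0011
step 5: r1 <- min((r1 + r0), -3)     0011

Answer: 6 steps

r0: -3,-3,2,3
r1: -3,-3,-3,-3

steps = 6; useful = 14; efficiency = 14/24 = 7/12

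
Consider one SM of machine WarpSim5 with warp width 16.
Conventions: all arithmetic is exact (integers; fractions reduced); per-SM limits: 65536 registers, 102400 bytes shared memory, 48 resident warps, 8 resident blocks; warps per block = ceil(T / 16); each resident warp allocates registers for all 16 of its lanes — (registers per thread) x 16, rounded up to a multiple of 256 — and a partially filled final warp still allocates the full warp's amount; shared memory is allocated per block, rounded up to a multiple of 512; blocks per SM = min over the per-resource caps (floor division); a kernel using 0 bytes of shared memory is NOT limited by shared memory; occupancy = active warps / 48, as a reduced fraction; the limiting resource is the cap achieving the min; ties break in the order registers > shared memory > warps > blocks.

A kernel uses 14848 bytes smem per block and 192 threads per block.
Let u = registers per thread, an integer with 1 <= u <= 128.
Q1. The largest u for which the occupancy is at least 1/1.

Answer: u = 80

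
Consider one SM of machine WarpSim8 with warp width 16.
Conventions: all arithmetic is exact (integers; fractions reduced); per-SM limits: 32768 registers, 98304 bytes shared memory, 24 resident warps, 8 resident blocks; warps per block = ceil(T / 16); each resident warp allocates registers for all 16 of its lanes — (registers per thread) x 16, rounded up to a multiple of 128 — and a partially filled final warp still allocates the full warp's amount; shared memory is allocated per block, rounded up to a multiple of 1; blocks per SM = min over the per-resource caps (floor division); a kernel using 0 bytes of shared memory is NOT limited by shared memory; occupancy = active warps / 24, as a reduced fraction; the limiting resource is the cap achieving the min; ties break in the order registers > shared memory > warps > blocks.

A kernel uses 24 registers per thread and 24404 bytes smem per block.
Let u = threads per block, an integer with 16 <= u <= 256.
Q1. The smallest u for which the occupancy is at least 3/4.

Answer: u = 65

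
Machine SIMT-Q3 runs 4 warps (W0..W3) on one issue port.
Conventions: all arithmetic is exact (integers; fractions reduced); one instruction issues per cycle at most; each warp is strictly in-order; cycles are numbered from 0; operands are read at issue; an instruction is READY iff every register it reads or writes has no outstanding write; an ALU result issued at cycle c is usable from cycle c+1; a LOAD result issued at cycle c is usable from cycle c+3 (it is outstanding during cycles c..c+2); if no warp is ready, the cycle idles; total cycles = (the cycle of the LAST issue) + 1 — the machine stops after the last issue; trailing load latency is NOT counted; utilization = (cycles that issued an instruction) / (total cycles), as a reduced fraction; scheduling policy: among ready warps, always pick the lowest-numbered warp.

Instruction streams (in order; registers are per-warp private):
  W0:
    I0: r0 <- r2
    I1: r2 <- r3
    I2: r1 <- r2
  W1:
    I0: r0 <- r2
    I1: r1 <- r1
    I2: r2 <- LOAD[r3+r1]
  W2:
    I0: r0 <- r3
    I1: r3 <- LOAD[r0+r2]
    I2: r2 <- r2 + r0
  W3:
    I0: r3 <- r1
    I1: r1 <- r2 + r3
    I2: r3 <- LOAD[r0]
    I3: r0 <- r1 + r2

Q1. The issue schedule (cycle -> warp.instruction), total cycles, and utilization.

cycle 0: W0.I0
cycle 1: W0.I1
cycle 2: W0.I2
cycle 3: W1.I0
cycle 4: W1.I1
cycle 5: W1.I2
cycle 6: W2.I0
cycle 7: W2.I1
cycle 8: W2.I2
cycle 9: W3.I0
cycle 10: W3.I1
cycle 11: W3.I2
cycle 12: W3.I3

Answer: 13 cycles, utilization 1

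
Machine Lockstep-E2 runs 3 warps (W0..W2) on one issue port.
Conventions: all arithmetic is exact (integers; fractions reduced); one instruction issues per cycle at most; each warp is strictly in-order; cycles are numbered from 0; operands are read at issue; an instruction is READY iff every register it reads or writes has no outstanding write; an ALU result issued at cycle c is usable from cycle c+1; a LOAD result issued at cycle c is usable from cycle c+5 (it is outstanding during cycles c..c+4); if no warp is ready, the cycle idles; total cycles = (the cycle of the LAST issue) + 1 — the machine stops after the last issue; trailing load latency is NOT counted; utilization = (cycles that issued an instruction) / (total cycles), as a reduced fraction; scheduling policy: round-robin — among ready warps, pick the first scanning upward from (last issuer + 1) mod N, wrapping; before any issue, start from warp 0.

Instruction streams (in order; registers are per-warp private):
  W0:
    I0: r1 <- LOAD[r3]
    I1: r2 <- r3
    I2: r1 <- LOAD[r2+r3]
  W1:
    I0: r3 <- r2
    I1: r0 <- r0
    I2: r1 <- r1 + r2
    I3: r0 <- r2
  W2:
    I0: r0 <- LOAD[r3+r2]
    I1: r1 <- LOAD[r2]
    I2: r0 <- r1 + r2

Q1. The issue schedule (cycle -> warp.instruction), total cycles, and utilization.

cycle 0: W0.I0
cycle 1: W1.I0
cycle 2: W2.I0
cycle 3: W0.I1
cycle 4: W1.I1
cycle 5: W2.I1
cycle 6: W0.I2
cycle 7: W1.I2
cycle 8: W1.I3
cycle 9: idle
cycle 10: W2.I2

Answer: 11 cycles, utilization 10/11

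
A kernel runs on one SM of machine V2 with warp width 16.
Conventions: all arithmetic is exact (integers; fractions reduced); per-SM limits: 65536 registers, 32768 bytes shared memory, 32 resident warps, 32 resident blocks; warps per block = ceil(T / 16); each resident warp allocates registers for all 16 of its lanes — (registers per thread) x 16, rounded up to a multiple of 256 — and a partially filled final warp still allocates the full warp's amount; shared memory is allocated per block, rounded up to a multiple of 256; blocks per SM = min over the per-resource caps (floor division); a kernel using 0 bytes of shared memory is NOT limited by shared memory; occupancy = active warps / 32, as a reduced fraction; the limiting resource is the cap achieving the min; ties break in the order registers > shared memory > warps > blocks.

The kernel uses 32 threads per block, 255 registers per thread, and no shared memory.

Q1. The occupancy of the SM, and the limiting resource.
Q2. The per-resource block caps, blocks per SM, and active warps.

Answer: occupancy 1/2, limited by registers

registers: 8 blocks
shared memory: no limit (kernel uses none)
warps: 16 blocks
blocks: 32 blocks

Answer: 8 blocks, 16 active warps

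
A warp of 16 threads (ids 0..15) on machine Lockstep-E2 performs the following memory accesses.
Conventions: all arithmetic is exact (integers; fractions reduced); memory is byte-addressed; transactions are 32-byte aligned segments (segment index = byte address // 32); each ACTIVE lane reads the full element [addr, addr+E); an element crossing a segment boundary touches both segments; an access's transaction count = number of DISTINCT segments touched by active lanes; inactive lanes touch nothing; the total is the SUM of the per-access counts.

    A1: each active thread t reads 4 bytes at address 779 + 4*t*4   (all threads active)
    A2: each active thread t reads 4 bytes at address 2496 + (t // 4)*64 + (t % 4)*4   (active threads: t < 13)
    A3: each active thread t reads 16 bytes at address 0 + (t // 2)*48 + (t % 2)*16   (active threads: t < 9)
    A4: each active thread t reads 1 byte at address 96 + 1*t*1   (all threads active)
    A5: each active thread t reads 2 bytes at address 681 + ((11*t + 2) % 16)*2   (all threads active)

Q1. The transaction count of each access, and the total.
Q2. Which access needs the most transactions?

A1: 8 transactions
A2: 4 transactions
A3: 7 transactions
A4: 1 transaction
A5: 2 transactions

Answer: 8,4,7,1,2; total 22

Answer: A1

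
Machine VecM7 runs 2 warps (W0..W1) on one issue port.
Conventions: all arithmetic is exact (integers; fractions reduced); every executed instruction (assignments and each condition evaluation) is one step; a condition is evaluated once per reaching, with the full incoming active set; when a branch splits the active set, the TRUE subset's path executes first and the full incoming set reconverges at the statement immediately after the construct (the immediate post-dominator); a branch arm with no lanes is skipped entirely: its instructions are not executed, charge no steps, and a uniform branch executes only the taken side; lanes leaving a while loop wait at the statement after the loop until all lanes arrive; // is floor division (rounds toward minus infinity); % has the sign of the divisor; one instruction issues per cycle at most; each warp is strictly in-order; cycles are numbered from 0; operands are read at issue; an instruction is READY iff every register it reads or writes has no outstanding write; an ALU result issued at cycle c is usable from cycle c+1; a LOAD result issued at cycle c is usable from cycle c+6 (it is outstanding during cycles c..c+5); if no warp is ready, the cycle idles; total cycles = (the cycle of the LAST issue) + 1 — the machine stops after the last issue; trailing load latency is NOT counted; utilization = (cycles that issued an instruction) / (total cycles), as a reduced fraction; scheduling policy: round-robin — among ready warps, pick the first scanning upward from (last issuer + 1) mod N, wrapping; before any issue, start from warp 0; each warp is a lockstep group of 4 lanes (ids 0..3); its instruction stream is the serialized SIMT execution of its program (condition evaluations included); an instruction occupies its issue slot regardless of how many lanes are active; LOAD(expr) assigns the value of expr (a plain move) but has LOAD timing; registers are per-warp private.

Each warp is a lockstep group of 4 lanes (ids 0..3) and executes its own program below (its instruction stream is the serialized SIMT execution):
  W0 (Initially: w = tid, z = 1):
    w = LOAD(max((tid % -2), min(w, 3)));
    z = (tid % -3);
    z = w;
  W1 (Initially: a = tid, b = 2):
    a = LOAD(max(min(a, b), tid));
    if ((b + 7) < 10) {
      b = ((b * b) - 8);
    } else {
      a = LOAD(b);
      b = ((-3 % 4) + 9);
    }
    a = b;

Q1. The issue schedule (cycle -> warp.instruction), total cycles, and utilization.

cycle 0: W0.I0
cycle 1: W1.I0
cycle 2: W0.I1
cycle 3: W1.I1
cycle 4: W1.I2
cycle 5: idle
cycle 6: W0.I2
cycle 7: W1.I3

Answer: 8 cycles, utilization 7/8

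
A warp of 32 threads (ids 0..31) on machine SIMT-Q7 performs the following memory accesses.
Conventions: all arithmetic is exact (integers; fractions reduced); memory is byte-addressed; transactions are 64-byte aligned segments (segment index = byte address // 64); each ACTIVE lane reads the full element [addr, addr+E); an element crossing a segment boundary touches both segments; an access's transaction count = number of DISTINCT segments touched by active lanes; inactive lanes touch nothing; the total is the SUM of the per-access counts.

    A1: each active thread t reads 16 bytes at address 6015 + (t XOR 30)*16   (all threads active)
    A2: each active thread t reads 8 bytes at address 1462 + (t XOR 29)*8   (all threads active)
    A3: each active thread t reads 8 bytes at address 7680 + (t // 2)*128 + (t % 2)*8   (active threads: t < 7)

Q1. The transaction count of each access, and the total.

A1: 9 transactions
A2: 5 transactions
A3: 4 transactions

Answer: 9,5,4; total 18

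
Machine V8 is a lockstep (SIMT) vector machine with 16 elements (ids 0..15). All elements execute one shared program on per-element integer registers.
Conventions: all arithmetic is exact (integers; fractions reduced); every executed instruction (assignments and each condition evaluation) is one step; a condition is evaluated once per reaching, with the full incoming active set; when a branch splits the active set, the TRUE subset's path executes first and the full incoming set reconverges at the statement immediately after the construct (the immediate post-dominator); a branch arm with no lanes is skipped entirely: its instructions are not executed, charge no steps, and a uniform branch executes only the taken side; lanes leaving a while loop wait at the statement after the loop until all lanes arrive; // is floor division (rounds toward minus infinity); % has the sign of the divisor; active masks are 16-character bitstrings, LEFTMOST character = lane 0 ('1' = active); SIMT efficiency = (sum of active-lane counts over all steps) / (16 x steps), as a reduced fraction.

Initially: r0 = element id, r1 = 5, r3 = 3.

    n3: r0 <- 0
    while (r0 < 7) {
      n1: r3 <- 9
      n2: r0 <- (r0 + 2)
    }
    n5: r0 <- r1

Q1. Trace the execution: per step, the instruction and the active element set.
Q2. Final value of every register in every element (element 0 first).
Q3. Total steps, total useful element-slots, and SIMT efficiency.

step 0: r0 <- 0                      1111111111111111
step 1: eval (r0 < 7)                1111111111111111
step 2: r3 <- 9                      1111111111111111
step 3: r0 <- (r0 + 2)               1111111111111111
step 4: eval (r0 < 7)                1111111111111111
step 5: r3 <- 9                      1111111111111111
step 6: r0 <- (r0 + 2)               1111111111111111
step 7: eval (r0 < 7)                1111111111111111
step 8: r3 <- 9                      1111111111111111
step 9: r0 <- (r0 + 2)               1111111111111111
step 10: eval (r0 < 7)                1111111111111111
step 11: r3 <- 9                      1111111111111111
step 12: r0 <- (r0 + 2)               1111111111111111
step 13: eval (r0 < 7)                1111111111111111
step 14: r0 <- r1                     1111111111111111

Answer: 15 steps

r0: 5,5,5,5,5,5,5,5,5,5,5,5,5,5,5,5
r1: 5,5,5,5,5,5,5,5,5,5,5,5,5,5,5,5
r3: 9,9,9,9,9,9,9,9,9,9,9,9,9,9,9,9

steps = 15; useful = 240; efficiency = 240/240 = 1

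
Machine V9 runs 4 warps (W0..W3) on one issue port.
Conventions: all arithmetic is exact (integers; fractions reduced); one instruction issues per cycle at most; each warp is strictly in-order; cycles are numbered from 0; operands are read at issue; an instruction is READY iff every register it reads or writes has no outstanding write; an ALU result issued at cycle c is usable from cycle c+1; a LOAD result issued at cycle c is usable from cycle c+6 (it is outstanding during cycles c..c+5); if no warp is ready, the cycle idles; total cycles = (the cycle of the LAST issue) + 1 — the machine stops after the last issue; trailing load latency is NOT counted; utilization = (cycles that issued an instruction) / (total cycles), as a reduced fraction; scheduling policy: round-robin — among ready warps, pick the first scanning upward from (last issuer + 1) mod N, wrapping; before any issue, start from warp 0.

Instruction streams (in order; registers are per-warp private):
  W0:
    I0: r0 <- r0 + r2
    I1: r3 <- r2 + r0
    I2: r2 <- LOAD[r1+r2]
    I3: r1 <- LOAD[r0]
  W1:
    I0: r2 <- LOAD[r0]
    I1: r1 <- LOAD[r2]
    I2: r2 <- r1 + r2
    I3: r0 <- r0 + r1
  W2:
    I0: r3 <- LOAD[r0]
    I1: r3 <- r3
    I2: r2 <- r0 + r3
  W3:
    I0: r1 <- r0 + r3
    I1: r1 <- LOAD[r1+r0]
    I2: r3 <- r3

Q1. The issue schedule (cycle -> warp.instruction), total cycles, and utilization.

cycle 0: W0.I0
cycle 1: W1.I0
cycle 2: W2.I0
cycle 3: W3.I0
cycle 4: W0.I1
cycle 5: W3.I1
cycle 6: W0.I2
cycle 7: W1.I1
cycle 8: W2.I1
cycle 9: W3.I2
cycle 10: W0.I3
cycle 11: W2.I2
cycle 12: idle
cycle 13: W1.I2
cycle 14: W1.I3

Answer: 15 cycles, utilization 14/15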